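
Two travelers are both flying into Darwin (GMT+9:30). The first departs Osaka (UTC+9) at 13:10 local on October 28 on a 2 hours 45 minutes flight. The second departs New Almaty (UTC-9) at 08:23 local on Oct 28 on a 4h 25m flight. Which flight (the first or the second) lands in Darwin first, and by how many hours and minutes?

the first, by 14 hours 53 minutes

Flight 1 in UTC: 13:10 − 9:00 = 04:10 on Oct 28.
+2 hours 45 minutes → arrive 06:55 UTC on Oct 28.
Flight 2 in UTC: 08:23 + 9:00 = 17:23 on Oct 28.
+4 hours 25 minutes → arrive 21:48 UTC on Oct 28.
Flight 1 lands earlier by 14 hours 53 minutes.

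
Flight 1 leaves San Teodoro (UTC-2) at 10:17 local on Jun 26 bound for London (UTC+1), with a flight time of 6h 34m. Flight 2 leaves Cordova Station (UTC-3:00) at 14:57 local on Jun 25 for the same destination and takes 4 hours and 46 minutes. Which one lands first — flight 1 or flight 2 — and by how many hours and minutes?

the second, by 20 hours 8 minutes

Flight 1 in UTC: 10:17 + 2:00 = 12:17 on Jun 26.
+6 hours and 34 minutes → arrive 18:51 UTC on Jun 26.
Flight 2 in UTC: 14:57 + 3:00 = 17:57 on Jun 25.
+4 hours and 46 minutes → arrive 22:43 UTC on Jun 25.
Flight 2 lands earlier by 20 hours 8 minutes.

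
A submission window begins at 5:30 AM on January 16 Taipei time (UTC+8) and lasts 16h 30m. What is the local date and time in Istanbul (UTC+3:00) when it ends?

5:00 PM on January 16

Convert start to UTC: 5:30 AM − 8:00 = 9:30 PM UTC on Jan 15.
Add 16 hours and 30 minutes duration → 2:00 PM UTC (Jan 16).
Istanbul is UTC+3:00, so local end time = 2:00 PM + 3:00 = 5:00 PM on Jan 16.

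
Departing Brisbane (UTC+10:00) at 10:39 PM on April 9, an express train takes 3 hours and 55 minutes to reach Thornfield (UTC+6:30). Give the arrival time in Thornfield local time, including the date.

11:04 PM on Apr 9

Convert departure to UTC: 10:39 PM − 10:00 = 12:39 PM UTC on Apr 9.
Add 3 hours and 55 minutes travel time → 4:34 PM UTC.
Thornfield is UTC+6:30, so local arrival = 4:34 PM + 6:30 = 11:04 PM on Apr 9.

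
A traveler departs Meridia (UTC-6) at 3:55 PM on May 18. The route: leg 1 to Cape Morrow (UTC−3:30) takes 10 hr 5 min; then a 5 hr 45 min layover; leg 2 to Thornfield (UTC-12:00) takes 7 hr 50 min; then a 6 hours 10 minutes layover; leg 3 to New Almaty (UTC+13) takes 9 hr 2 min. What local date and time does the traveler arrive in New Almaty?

1:47 AM on May 21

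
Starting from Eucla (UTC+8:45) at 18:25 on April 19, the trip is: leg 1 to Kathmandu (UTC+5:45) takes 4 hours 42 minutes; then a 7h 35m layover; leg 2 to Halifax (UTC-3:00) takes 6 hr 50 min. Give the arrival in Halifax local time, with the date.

Convert departure to UTC: 18:25 − 8:45 = 09:40 UTC on Apr 19.
Add 4 hours 42 minutes leg 1 → 14:22 UTC.
Add 7 hours 35 minutes layover in Kathmandu → 21:57 UTC.
Add 6 hours and 50 minutes leg 2 → 04:47 UTC (Apr 20).
Halifax is UTC−3:00, so local arrival = 04:47 − 3:00 = 01:47 on Apr 20.

01:47 on April 20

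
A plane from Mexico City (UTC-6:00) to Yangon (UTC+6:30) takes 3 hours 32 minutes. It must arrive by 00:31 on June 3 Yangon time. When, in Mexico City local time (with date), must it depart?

Target arrival in UTC: 00:31 − 6:30 = 18:01 on Jun 2.
Subtract 3 hours 32 minutes → departure 14:29 UTC on Jun 2.
Mexico City is UTC−6:00: 14:29 − 6:00 = 08:29 on Jun 2.

08:29 on June 2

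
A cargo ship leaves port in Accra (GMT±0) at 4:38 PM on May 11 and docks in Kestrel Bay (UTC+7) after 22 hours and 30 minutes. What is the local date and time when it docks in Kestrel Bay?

Accra is at UTC+0, so departure is already 4:38 PM UTC on May 11.
Add 22 hours 30 minutes travel time → 3:08 PM UTC (May 12).
Kestrel Bay is UTC+7:00, so local arrival = 3:08 PM + 7:00 = 10:08 PM on May 12.

10:08 PM on May 12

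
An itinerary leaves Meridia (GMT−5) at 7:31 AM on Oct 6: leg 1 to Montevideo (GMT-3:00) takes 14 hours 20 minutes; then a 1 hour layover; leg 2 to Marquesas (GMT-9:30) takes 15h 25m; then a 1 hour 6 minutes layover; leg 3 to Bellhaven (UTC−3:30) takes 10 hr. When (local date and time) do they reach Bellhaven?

Convert departure to UTC: 7:31 AM + 5:00 = 12:31 PM UTC on Oct 6.
Add 14 hours and 20 minutes leg 1 → 2:51 AM UTC (Oct 7).
Add 1 hour layover in Montevideo → 3:51 AM UTC.
Add 15 hours and 25 minutes leg 2 → 7:16 PM UTC.
Add 1 hour 6 minutes layover in Marquesas → 8:22 PM UTC.
Add 10 hours leg 3 → 6:22 AM UTC (Oct 8).
Bellhaven is UTC−3:30, so local arrival = 6:22 AM − 3:30 = 2:52 AM on Oct 8.

2:52 AM on October 8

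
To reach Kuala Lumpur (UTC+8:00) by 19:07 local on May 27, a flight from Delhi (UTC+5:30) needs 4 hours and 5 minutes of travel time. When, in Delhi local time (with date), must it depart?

12:32 on May 27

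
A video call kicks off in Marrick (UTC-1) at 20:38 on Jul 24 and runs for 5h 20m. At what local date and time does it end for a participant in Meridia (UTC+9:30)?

Convert start to UTC: 20:38 + 1:00 = 21:38 UTC on Jul 24.
Add 5 hours and 20 minutes duration → 02:58 UTC (Jul 25).
Meridia is UTC+9:30, so local end time = 02:58 + 9:30 = 12:28 on Jul 25.

12:28 on July 25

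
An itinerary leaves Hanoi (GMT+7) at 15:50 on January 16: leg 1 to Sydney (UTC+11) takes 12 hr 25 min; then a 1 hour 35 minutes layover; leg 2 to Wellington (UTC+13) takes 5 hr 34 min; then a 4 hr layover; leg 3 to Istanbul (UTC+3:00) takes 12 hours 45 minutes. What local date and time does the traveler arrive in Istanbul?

00:09 on January 18

Convert departure to UTC: 15:50 − 7:00 = 08:50 UTC on Jan 16.
Add 12 hours 25 minutes leg 1 → 21:15 UTC.
Add 1 hour and 35 minutes layover in Sydney → 22:50 UTC.
Add 5 hours and 34 minutes leg 2 → 04:24 UTC (Jan 17).
Add 4 hours layover in Wellington → 08:24 UTC.
Add 12 hours and 45 minutes leg 3 → 21:09 UTC.
Istanbul is UTC+3:00, so local arrival = 21:09 + 3:00 = 00:09 on Jan 18.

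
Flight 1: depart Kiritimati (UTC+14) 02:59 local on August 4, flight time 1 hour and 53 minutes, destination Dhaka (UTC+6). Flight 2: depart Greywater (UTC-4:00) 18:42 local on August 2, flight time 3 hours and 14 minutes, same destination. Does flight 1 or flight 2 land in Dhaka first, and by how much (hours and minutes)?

the second, by 12 hours 56 minutes

Flight 1 in UTC: 02:59 − 14:00 = 12:59 on Aug 3.
+1 hour and 53 minutes → arrive 14:52 UTC on Aug 3.
Flight 2 in UTC: 18:42 + 4:00 = 22:42 on Aug 2.
+3 hours and 14 minutes → arrive 01:56 UTC on Aug 3.
Flight 2 lands earlier by 12 hours 56 minutes.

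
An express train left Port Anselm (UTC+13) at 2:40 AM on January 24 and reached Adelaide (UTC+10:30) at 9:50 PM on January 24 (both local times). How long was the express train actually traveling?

21 hours 40 minutes

Departure in UTC: 2:40 AM − 13:00 = 1:40 PM on Jan 23.
Arrival in UTC: 9:50 PM − 10:30 = 11:20 AM on Jan 24.
Elapsed = 11:20 AM − 1:40 PM (+1 day) = 21 hours 40 minutes.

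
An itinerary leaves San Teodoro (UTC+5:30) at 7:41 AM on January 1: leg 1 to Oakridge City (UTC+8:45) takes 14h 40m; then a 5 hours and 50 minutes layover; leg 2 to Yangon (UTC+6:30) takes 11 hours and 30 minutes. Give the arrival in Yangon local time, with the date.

4:41 PM on Jan 2

Convert departure to UTC: 7:41 AM − 5:30 = 2:11 AM UTC on Jan 1.
Add 14 hours and 40 minutes leg 1 → 4:51 PM UTC.
Add 5 hours 50 minutes layover in Oakridge City → 10:41 PM UTC.
Add 11 hours 30 minutes leg 2 → 10:11 AM UTC (Jan 2).
Yangon is UTC+6:30, so local arrival = 10:11 AM + 6:30 = 4:41 PM on Jan 2.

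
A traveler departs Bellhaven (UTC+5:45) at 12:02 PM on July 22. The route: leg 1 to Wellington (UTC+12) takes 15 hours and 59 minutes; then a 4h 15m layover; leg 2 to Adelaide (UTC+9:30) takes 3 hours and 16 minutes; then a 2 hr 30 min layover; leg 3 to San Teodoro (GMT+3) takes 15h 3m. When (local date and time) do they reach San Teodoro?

Convert departure to UTC: 12:02 PM − 5:45 = 6:17 AM UTC on Jul 22.
Add 15 hours and 59 minutes leg 1 → 10:16 PM UTC.
Add 4 hours 15 minutes layover in Wellington → 2:31 AM UTC (Jul 23).
Add 3 hours and 16 minutes leg 2 → 5:47 AM UTC.
Add 2 hours 30 minutes layover in Adelaide → 8:17 AM UTC.
Add 15 hours 3 minutes leg 3 → 11:20 PM UTC.
San Teodoro is UTC+3:00, so local arrival = 11:20 PM + 3:00 = 2:20 AM on Jul 24.

2:20 AM on July 24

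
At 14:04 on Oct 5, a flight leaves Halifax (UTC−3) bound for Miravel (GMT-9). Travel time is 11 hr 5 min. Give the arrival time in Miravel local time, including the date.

Convert departure to UTC: 14:04 + 3:00 = 17:04 UTC on Oct 5.
Add 11 hours and 5 minutes travel time → 04:09 UTC (Oct 6).
Miravel is UTC−9:00, so local arrival = 04:09 − 9:00 = 19:09 on Oct 5.

19:09 on October 5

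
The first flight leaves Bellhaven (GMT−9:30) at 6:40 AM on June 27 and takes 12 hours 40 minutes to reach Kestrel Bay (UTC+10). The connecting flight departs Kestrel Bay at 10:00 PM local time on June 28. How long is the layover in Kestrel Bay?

Convert departure to UTC: 6:40 AM + 9:30 = 4:10 PM UTC on Jun 27.
Add 12 hours 40 minutes flight time → 4:50 AM UTC (Jun 28).
Kestrel Bay is UTC+10:00, so local arrival = 4:50 AM + 10:00 = 2:50 PM on Jun 28.
Layover = 10:00 PM − 2:50 PM = 7 hours 10 minutes.

7 hours 10 minutes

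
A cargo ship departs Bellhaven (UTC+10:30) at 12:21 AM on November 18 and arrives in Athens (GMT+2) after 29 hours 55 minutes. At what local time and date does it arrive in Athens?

Convert departure to UTC: 12:21 AM − 10:30 = 1:51 PM UTC on Nov 17.
Add 29 hours and 55 minutes travel time → 7:46 PM UTC (Nov 18).
Athens is UTC+2:00, so local arrival = 7:46 PM + 2:00 = 9:46 PM on Nov 18.

9:46 PM on Nov 18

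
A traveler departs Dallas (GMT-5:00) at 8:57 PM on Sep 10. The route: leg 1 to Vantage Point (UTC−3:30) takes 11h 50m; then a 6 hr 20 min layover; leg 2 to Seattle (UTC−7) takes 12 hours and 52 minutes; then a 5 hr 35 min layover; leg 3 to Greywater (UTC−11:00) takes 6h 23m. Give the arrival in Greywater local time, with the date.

9:57 AM on September 12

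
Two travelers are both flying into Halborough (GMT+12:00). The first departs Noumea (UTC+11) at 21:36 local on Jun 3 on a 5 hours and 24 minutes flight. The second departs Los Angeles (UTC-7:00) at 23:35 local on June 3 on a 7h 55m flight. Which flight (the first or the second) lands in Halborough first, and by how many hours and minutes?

Flight 1 in UTC: 21:36 − 11:00 = 10:36 on Jun 3.
+5 hours and 24 minutes → arrive 16:00 UTC on Jun 3.
Flight 2 in UTC: 23:35 + 7:00 = 06:35 on Jun 4.
+7 hours and 55 minutes → arrive 14:30 UTC on Jun 4.
Flight 1 lands earlier by 22 hours 30 minutes.

the first, by 22 hours 30 minutes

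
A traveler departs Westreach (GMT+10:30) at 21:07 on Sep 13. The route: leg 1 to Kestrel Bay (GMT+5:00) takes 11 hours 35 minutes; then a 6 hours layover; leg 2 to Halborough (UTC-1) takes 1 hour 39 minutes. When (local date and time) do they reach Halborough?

Convert departure to UTC: 21:07 − 10:30 = 10:37 UTC on Sep 13.
Add 11 hours and 35 minutes leg 1 → 22:12 UTC.
Add 6 hours layover in Kestrel Bay → 04:12 UTC (Sep 14).
Add 1 hour and 39 minutes leg 2 → 05:51 UTC.
Halborough is UTC−1:00, so local arrival = 05:51 − 1:00 = 04:51 on Sep 14.

04:51 on Sep 14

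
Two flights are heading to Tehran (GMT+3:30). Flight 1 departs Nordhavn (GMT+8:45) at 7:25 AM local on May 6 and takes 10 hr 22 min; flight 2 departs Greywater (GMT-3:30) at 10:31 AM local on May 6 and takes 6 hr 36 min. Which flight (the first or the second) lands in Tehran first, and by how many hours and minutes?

the first, by 11 hours 35 minutes

Flight 1 in UTC: 7:25 AM − 8:45 = 10:40 PM on May 5.
+10 hours and 22 minutes → arrive 9:02 AM UTC on May 6.
Flight 2 in UTC: 10:31 AM + 3:30 = 2:01 PM on May 6.
+6 hours and 36 minutes → arrive 8:37 PM UTC on May 6.
Flight 1 lands earlier by 11 hours 35 minutes.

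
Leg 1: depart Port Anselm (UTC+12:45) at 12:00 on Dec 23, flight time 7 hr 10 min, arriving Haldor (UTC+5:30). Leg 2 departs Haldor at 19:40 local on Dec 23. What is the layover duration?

Convert departure to UTC: 12:00 − 12:45 = 23:15 UTC on Dec 22.
Add 7 hours and 10 minutes flight time → 06:25 UTC (Dec 23).
Haldor is UTC+5:30, so local arrival = 06:25 + 5:30 = 11:55 on Dec 23.
Layover = 19:40 − 11:55 = 7 hours 45 minutes.

7 hours 45 minutes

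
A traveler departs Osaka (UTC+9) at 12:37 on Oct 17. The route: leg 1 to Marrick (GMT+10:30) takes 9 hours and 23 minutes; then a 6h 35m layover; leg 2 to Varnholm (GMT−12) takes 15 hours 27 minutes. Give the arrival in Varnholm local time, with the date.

23:02 on October 17

Convert departure to UTC: 12:37 − 9:00 = 03:37 UTC on Oct 17.
Add 9 hours 23 minutes leg 1 → 13:00 UTC.
Add 6 hours 35 minutes layover in Marrick → 19:35 UTC.
Add 15 hours and 27 minutes leg 2 → 11:02 UTC (Oct 18).
Varnholm is UTC−12:00, so local arrival = 11:02 − 12:00 = 23:02 on Oct 17.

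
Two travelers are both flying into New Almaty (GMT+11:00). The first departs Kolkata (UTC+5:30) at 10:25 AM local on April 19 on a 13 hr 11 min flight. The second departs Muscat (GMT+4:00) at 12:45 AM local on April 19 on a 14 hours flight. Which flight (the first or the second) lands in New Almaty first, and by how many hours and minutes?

the second, by 7 hours 21 minutes

Flight 1 in UTC: 10:25 AM − 5:30 = 4:55 AM on Apr 19.
+13 hours 11 minutes → arrive 6:06 PM UTC on Apr 19.
Flight 2 in UTC: 12:45 AM − 4:00 = 8:45 PM on Apr 18.
+14 hours → arrive 10:45 AM UTC on Apr 19.
Flight 2 lands earlier by 7 hours 21 minutes.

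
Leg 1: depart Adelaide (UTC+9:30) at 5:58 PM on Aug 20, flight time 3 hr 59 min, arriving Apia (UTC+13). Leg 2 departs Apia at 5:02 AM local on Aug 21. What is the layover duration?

Convert departure to UTC: 5:58 PM − 9:30 = 8:28 AM UTC on Aug 20.
Add 3 hours 59 minutes flight time → 12:27 PM UTC.
Apia is UTC+13:00, so local arrival = 12:27 PM + 13:00 = 1:27 AM on Aug 21.
Layover = 5:02 AM − 1:27 AM = 3 hours 35 minutes.

3 hours 35 minutes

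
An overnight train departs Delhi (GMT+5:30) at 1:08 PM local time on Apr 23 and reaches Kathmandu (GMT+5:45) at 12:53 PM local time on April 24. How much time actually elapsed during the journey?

Departure in UTC: 1:08 PM − 5:30 = 7:38 AM on Apr 23.
Arrival in UTC: 12:53 PM − 5:45 = 7:08 AM on Apr 24.
Elapsed = 7:08 AM − 7:38 AM (+1 day) = 23 hours 30 minutes.

23 hours 30 minutes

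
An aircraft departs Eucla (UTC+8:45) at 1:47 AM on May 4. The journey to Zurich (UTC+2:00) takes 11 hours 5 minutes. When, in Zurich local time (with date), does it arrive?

Zurich is 6:45 behind Eucla.
After 11 hours and 5 minutes it is 12:52 PM in Eucla.
Shift by the zone difference: 12:52 PM − 6:45 = 6:07 AM on May 4 in Zurich.

6:07 AM on May 4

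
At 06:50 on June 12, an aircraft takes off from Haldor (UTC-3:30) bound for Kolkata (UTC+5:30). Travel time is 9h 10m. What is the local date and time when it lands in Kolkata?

01:00 on June 13

Convert departure to UTC: 06:50 + 3:30 = 10:20 UTC on Jun 12.
Add 9 hours 10 minutes travel time → 19:30 UTC.
Kolkata is UTC+5:30, so local arrival = 19:30 + 5:30 = 01:00 on Jun 13.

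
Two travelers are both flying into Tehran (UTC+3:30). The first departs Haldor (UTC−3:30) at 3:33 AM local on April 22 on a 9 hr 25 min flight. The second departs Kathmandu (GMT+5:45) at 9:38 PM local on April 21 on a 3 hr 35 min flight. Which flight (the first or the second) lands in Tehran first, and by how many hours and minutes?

the second, by 21 hours

Flight 1 in UTC: 3:33 AM + 3:30 = 7:03 AM on Apr 22.
+9 hours and 25 minutes → arrive 4:28 PM UTC on Apr 22.
Flight 2 in UTC: 9:38 PM − 5:45 = 3:53 PM on Apr 21.
+3 hours 35 minutes → arrive 7:28 PM UTC on Apr 21.
Flight 2 lands earlier by 21 hours.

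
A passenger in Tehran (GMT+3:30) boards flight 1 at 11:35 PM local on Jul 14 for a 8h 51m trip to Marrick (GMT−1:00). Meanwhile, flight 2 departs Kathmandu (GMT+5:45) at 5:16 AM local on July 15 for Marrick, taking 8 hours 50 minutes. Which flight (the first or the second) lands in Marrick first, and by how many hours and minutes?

Flight 1 in UTC: 11:35 PM − 3:30 = 8:05 PM on Jul 14.
+8 hours and 51 minutes → arrive 4:56 AM UTC on Jul 15.
Flight 2 in UTC: 5:16 AM − 5:45 = 11:31 PM on Jul 14.
+8 hours 50 minutes → arrive 8:21 AM UTC on Jul 15.
Flight 1 lands earlier by 3 hours 25 minutes.

the first, by 3 hours 25 minutes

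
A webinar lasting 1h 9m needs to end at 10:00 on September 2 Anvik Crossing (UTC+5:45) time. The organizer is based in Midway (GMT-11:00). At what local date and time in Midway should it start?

16:06 on Sep 1

Target end time in UTC: 10:00 − 5:45 = 04:15 on Sep 2.
Subtract 1 hour 9 minutes → start 03:06 UTC on Sep 2.
Midway is UTC−11:00: 03:06 − 11:00 = 16:06 on Sep 1.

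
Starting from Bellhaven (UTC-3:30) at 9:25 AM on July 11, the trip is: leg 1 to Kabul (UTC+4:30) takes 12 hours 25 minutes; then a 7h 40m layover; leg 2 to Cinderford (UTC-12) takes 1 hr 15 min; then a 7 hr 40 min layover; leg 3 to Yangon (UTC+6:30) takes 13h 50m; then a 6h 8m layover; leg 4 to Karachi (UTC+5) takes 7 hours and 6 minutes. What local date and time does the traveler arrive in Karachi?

1:59 AM on July 14

Convert departure to UTC: 9:25 AM + 3:30 = 12:55 PM UTC on Jul 11.
Add 12 hours 25 minutes leg 1 → 1:20 AM UTC (Jul 12).
Add 7 hours and 40 minutes layover in Kabul → 9:00 AM UTC.
Add 1 hour 15 minutes leg 2 → 10:15 AM UTC.
Add 7 hours and 40 minutes layover in Cinderford → 5:55 PM UTC.
Add 13 hours and 50 minutes leg 3 → 7:45 AM UTC (Jul 13).
Add 6 hours 8 minutes layover in Yangon → 1:53 PM UTC.
Add 7 hours 6 minutes leg 4 → 8:59 PM UTC.
Karachi is UTC+5:00, so local arrival = 8:59 PM + 5:00 = 1:59 AM on Jul 14.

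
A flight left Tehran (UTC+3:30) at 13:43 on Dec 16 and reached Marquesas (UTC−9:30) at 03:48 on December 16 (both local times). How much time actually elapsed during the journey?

Departure in UTC: 13:43 − 3:30 = 10:13 on Dec 16.
Arrival in UTC: 03:48 + 9:30 = 13:18 on Dec 16.
Elapsed = 13:18 − 10:13 = 3 hours 5 minutes.

3 hours 5 minutes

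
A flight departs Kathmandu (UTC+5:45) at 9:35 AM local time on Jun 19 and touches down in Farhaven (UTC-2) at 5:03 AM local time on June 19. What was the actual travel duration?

Departure in UTC: 9:35 AM − 5:45 = 3:50 AM on Jun 19.
Arrival in UTC: 5:03 AM + 2:00 = 7:03 AM on Jun 19.
Elapsed = 7:03 AM − 3:50 AM = 3 hours 13 minutes.

3 hours 13 minutes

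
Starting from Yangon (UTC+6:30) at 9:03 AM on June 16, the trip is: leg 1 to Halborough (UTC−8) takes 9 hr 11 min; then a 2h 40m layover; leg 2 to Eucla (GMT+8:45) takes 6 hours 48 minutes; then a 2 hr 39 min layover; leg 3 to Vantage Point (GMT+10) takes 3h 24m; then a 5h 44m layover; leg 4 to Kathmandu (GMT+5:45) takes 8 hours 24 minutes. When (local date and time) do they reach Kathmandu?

11:08 PM on Jun 17

Convert departure to UTC: 9:03 AM − 6:30 = 2:33 AM UTC on Jun 16.
Add 9 hours and 11 minutes leg 1 → 11:44 AM UTC.
Add 2 hours and 40 minutes layover in Halborough → 2:24 PM UTC.
Add 6 hours and 48 minutes leg 2 → 9:12 PM UTC.
Add 2 hours 39 minutes layover in Eucla → 11:51 PM UTC.
Add 3 hours and 24 minutes leg 3 → 3:15 AM UTC (Jun 17).
Add 5 hours 44 minutes layover in Vantage Point → 8:59 AM UTC.
Add 8 hours 24 minutes leg 4 → 5:23 PM UTC.
Kathmandu is UTC+5:45, so local arrival = 5:23 PM + 5:45 = 11:08 PM on Jun 17.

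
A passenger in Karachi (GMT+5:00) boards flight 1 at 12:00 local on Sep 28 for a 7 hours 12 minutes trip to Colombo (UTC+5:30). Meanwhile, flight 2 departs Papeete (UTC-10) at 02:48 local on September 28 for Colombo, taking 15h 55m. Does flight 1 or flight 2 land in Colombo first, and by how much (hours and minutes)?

the first, by 14 hours 31 minutes

Flight 1 in UTC: 12:00 − 5:00 = 07:00 on Sep 28.
+7 hours and 12 minutes → arrive 14:12 UTC on Sep 28.
Flight 2 in UTC: 02:48 + 10:00 = 12:48 on Sep 28.
+15 hours and 55 minutes → arrive 04:43 UTC on Sep 29.
Flight 1 lands earlier by 14 hours 31 minutes.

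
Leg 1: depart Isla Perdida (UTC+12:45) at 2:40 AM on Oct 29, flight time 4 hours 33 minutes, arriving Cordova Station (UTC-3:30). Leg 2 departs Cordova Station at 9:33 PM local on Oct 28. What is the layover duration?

Convert departure to UTC: 2:40 AM − 12:45 = 1:55 PM UTC on Oct 28.
Add 4 hours and 33 minutes flight time → 6:28 PM UTC.
Cordova Station is UTC−3:30, so local arrival = 6:28 PM − 3:30 = 2:58 PM on Oct 28.
Layover = 9:33 PM − 2:58 PM = 6 hours 35 minutes.

6 hours 35 minutes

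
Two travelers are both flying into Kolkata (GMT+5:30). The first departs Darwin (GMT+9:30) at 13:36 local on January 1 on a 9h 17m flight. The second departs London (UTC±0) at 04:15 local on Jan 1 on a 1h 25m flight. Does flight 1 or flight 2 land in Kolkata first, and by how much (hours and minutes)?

the second, by 7 hours 43 minutes

Flight 1 in UTC: 13:36 − 9:30 = 04:06 on Jan 1.
+9 hours 17 minutes → arrive 13:23 UTC on Jan 1.
Flight 2 departs at 04:15 UTC (Jan 1).
+1 hour and 25 minutes → arrive 05:40 UTC on Jan 1.
Flight 2 lands earlier by 7 hours 43 minutes.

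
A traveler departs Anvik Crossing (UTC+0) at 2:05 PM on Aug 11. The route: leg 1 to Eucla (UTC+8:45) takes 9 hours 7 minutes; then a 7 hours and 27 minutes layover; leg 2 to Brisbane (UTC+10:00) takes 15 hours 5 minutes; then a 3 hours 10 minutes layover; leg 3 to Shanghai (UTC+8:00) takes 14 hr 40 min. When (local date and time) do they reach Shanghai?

Anvik Crossing is at UTC+0, so departure is already 2:05 PM UTC on Aug 11.
Add 9 hours 7 minutes leg 1 → 11:12 PM UTC.
Add 7 hours and 27 minutes layover in Eucla → 6:39 AM UTC (Aug 12).
Add 15 hours and 5 minutes leg 2 → 9:44 PM UTC.
Add 3 hours and 10 minutes layover in Brisbane → 12:54 AM UTC (Aug 13).
Add 14 hours and 40 minutes leg 3 → 3:34 PM UTC.
Shanghai is UTC+8:00, so local arrival = 3:34 PM + 8:00 = 11:34 PM on Aug 13.

11:34 PM on Aug 13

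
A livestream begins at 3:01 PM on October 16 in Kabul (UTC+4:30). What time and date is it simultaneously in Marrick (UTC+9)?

In UTC: 3:01 PM − 4:30 = 10:31 AM on Oct 16.
Marrick is UTC+9:00: 10:31 AM + 9:00 = 7:31 PM on Oct 16.

7:31 PM on Oct 16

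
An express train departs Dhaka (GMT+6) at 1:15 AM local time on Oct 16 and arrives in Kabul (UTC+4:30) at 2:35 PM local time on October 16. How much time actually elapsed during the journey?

14 hours 50 minutes

Departure in UTC: 1:15 AM − 6:00 = 7:15 PM on Oct 15.
Arrival in UTC: 2:35 PM − 4:30 = 10:05 AM on Oct 16.
Elapsed = 10:05 AM − 7:15 PM (+1 day) = 14 hours 50 minutes.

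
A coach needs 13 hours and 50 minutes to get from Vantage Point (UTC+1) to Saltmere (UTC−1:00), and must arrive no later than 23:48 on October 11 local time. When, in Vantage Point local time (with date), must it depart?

11:58 on Oct 11

Target arrival in UTC: 23:48 + 1:00 = 00:48 on Oct 12.
Subtract 13 hours and 50 minutes → departure 10:58 UTC on Oct 11.
Vantage Point is UTC+1:00: 10:58 + 1:00 = 11:58 on Oct 11.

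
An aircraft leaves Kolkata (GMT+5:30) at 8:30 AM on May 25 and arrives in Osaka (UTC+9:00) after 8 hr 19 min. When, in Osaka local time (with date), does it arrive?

8:19 PM on May 25

Osaka is 3:30 ahead of Kolkata.
After 8 hours 19 minutes it is 4:49 PM in Kolkata.
Shift by the zone difference: 4:49 PM + 3:30 = 8:19 PM on May 25 in Osaka.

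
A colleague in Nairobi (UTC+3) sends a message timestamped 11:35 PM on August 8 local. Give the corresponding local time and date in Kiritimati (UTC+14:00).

10:35 AM on Aug 9

In UTC: 11:35 PM − 3:00 = 8:35 PM on Aug 8.
Kiritimati is UTC+14:00: 8:35 PM + 14:00 = 10:35 AM on Aug 9.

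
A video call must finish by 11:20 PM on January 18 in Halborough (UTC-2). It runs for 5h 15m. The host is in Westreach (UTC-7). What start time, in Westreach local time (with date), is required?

1:05 PM on January 18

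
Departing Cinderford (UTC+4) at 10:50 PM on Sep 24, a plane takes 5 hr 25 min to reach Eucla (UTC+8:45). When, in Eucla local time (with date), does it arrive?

9:00 AM on Sep 25

Convert departure to UTC: 10:50 PM − 4:00 = 6:50 PM UTC on Sep 24.
Add 5 hours and 25 minutes travel time → 12:15 AM UTC (Sep 25).
Eucla is UTC+8:45, so local arrival = 12:15 AM + 8:45 = 9:00 AM on Sep 25.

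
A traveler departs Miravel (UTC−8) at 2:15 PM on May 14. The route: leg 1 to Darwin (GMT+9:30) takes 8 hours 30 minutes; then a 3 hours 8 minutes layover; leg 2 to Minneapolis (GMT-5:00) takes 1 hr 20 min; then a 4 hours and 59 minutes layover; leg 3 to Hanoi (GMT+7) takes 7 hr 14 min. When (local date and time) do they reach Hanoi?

6:26 AM on May 16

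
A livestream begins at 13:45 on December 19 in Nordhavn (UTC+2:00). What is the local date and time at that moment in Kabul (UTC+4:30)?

In UTC: 13:45 − 2:00 = 11:45 on Dec 19.
Kabul is UTC+4:30: 11:45 + 4:30 = 16:15 on Dec 19.

16:15 on Dec 19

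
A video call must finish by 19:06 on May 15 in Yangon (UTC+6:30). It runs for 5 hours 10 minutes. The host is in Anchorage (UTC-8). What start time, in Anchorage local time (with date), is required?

23:26 on May 14

Target end time in UTC: 19:06 − 6:30 = 12:36 on May 15.
Subtract 5 hours 10 minutes → start 07:26 UTC on May 15.
Anchorage is UTC−8:00: 07:26 − 8:00 = 23:26 on May 14.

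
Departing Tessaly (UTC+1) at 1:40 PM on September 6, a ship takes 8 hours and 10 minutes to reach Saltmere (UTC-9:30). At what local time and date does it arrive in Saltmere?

Convert departure to UTC: 1:40 PM − 1:00 = 12:40 PM UTC on Sep 6.
Add 8 hours and 10 minutes travel time → 8:50 PM UTC.
Saltmere is UTC−9:30, so local arrival = 8:50 PM − 9:30 = 11:20 AM on Sep 6.

11:20 AM on September 6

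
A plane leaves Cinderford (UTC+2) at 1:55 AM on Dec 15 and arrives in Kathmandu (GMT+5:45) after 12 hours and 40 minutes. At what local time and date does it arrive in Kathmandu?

Convert departure to UTC: 1:55 AM − 2:00 = 11:55 PM UTC on Dec 14.
Add 12 hours 40 minutes travel time → 12:35 PM UTC (Dec 15).
Kathmandu is UTC+5:45, so local arrival = 12:35 PM + 5:45 = 6:20 PM on Dec 15.

6:20 PM on Dec 15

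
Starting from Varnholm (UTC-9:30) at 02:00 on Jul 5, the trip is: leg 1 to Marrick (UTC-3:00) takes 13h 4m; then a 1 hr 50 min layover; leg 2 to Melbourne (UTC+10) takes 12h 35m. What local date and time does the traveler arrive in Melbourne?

Convert departure to UTC: 02:00 + 9:30 = 11:30 UTC on Jul 5.
Add 13 hours and 4 minutes leg 1 → 00:34 UTC (Jul 6).
Add 1 hour 50 minutes layover in Marrick → 02:24 UTC.
Add 12 hours 35 minutes leg 2 → 14:59 UTC.
Melbourne is UTC+10:00, so local arrival = 14:59 + 10:00 = 00:59 on Jul 7.

00:59 on July 7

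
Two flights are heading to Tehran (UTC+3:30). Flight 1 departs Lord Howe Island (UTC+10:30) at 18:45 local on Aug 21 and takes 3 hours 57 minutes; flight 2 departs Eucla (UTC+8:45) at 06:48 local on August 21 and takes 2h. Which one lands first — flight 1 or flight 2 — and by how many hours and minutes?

Flight 1 in UTC: 18:45 − 10:30 = 08:15 on Aug 21.
+3 hours 57 minutes → arrive 12:12 UTC on Aug 21.
Flight 2 in UTC: 06:48 − 8:45 = 22:03 on Aug 20.
+2 hours → arrive 00:03 UTC on Aug 21.
Flight 2 lands earlier by 12 hours 9 minutes.

the second, by 12 hours 9 minutes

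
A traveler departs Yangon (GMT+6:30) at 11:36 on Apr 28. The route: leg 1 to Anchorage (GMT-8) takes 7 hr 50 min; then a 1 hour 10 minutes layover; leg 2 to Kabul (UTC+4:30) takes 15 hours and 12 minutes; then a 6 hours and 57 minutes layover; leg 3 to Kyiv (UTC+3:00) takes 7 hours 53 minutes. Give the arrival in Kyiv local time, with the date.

Convert departure to UTC: 11:36 − 6:30 = 05:06 UTC on Apr 28.
Add 7 hours and 50 minutes leg 1 → 12:56 UTC.
Add 1 hour and 10 minutes layover in Anchorage → 14:06 UTC.
Add 15 hours 12 minutes leg 2 → 05:18 UTC (Apr 29).
Add 6 hours and 57 minutes layover in Kabul → 12:15 UTC.
Add 7 hours 53 minutes leg 3 → 20:08 UTC.
Kyiv is UTC+3:00, so local arrival = 20:08 + 3:00 = 23:08 on Apr 29.

23:08 on April 29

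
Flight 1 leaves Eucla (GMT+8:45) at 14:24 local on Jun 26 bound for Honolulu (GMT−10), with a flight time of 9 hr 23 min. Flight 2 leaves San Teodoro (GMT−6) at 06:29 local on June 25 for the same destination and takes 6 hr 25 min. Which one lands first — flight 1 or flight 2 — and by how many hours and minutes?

Flight 1 in UTC: 14:24 − 8:45 = 05:39 on Jun 26.
+9 hours and 23 minutes → arrive 15:02 UTC on Jun 26.
Flight 2 in UTC: 06:29 + 6:00 = 12:29 on Jun 25.
+6 hours and 25 minutes → arrive 18:54 UTC on Jun 25.
Flight 2 lands earlier by 20 hours 8 minutes.

the second, by 20 hours 8 minutes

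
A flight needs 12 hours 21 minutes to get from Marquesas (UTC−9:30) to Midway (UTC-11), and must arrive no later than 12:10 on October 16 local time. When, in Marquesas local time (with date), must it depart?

01:19 on October 16

Target arrival in UTC: 12:10 + 11:00 = 23:10 on Oct 16.
Subtract 12 hours and 21 minutes → departure 10:49 UTC on Oct 16.
Marquesas is UTC−9:30: 10:49 − 9:30 = 01:19 on Oct 16.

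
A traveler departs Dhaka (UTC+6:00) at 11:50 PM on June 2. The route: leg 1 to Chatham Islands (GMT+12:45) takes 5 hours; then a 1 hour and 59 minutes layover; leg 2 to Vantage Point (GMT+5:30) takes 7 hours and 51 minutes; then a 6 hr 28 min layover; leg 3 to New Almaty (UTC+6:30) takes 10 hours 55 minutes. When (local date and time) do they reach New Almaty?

8:33 AM on June 4

Convert departure to UTC: 11:50 PM − 6:00 = 5:50 PM UTC on Jun 2.
Add 5 hours leg 1 → 10:50 PM UTC.
Add 1 hour 59 minutes layover in Chatham Islands → 12:49 AM UTC (Jun 3).
Add 7 hours and 51 minutes leg 2 → 8:40 AM UTC.
Add 6 hours and 28 minutes layover in Vantage Point → 3:08 PM UTC.
Add 10 hours 55 minutes leg 3 → 2:03 AM UTC (Jun 4).
New Almaty is UTC+6:30, so local arrival = 2:03 AM + 6:30 = 8:33 AM on Jun 4.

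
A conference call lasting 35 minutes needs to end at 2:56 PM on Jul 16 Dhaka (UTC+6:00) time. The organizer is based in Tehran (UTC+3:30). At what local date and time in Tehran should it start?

Target end time in UTC: 2:56 PM − 6:00 = 8:56 AM on Jul 16.
Subtract 35 minutes → start 8:21 AM UTC on Jul 16.
Tehran is UTC+3:30: 8:21 AM + 3:30 = 11:51 AM on Jul 16.

11:51 AM on July 16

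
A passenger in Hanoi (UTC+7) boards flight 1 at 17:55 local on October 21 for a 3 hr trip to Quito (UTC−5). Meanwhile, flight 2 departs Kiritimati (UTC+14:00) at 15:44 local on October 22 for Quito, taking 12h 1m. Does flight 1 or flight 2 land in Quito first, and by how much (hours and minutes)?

the first, by 23 hours 50 minutes

Flight 1 in UTC: 17:55 − 7:00 = 10:55 on Oct 21.
+3 hours → arrive 13:55 UTC on Oct 21.
Flight 2 in UTC: 15:44 − 14:00 = 01:44 on Oct 22.
+12 hours and 1 minute → arrive 13:45 UTC on Oct 22.
Flight 1 lands earlier by 23 hours 50 minutes.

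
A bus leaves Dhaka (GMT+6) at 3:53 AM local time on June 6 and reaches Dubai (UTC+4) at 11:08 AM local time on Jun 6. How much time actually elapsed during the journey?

Departure in UTC: 3:53 AM − 6:00 = 9:53 PM on Jun 5.
Arrival in UTC: 11:08 AM − 4:00 = 7:08 AM on Jun 6.
Elapsed = 7:08 AM − 9:53 PM (+1 day) = 9 hours 15 minutes.

9 hours 15 minutes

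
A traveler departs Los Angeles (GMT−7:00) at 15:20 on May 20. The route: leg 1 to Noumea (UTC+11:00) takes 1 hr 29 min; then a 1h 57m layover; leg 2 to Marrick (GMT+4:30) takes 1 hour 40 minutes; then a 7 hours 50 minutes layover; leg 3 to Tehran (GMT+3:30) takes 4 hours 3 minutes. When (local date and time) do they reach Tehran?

Convert departure to UTC: 15:20 + 7:00 = 22:20 UTC on May 20.
Add 1 hour 29 minutes leg 1 → 23:49 UTC.
Add 1 hour and 57 minutes layover in Noumea → 01:46 UTC (May 21).
Add 1 hour and 40 minutes leg 2 → 03:26 UTC.
Add 7 hours 50 minutes layover in Marrick → 11:16 UTC.
Add 4 hours and 3 minutes leg 3 → 15:19 UTC.
Tehran is UTC+3:30, so local arrival = 15:19 + 3:30 = 18:49 on May 21.

18:49 on May 21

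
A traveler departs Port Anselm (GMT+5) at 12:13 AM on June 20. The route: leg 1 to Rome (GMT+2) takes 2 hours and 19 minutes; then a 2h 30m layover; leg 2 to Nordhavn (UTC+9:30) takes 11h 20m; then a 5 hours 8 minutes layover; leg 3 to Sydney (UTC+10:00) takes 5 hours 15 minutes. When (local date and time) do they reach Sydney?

7:45 AM on June 21

Convert departure to UTC: 12:13 AM − 5:00 = 7:13 PM UTC on Jun 19.
Add 2 hours and 19 minutes leg 1 → 9:32 PM UTC.
Add 2 hours 30 minutes layover in Rome → 12:02 AM UTC (Jun 20).
Add 11 hours 20 minutes leg 2 → 11:22 AM UTC.
Add 5 hours and 8 minutes layover in Nordhavn → 4:30 PM UTC.
Add 5 hours and 15 minutes leg 3 → 9:45 PM UTC.
Sydney is UTC+10:00, so local arrival = 9:45 PM + 10:00 = 7:45 AM on Jun 21.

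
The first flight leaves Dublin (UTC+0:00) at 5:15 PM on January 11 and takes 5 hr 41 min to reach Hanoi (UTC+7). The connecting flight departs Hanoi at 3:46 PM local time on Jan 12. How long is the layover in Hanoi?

Dublin is at UTC+0, so departure is already 5:15 PM UTC on Jan 11.
Add 5 hours 41 minutes flight time → 10:56 PM UTC.
Hanoi is UTC+7:00, so local arrival = 10:56 PM + 7:00 = 5:56 AM on Jan 12.
Layover = 3:46 PM − 5:56 AM = 9 hours 50 minutes.

9 hours 50 minutes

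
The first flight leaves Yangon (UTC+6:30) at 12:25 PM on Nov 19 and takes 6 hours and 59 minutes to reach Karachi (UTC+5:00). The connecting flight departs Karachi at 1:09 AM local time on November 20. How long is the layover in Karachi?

7 hours 15 minutes

Convert departure to UTC: 12:25 PM − 6:30 = 5:55 AM UTC on Nov 19.
Add 6 hours and 59 minutes flight time → 12:54 PM UTC.
Karachi is UTC+5:00, so local arrival = 12:54 PM + 5:00 = 5:54 PM on Nov 19.
Layover = 1:09 AM − 5:54 PM (+1 day) = 7 hours 15 minutes.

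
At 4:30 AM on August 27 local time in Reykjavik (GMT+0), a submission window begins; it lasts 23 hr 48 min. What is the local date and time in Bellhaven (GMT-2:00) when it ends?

2:18 AM on Aug 28

Bellhaven is 2:00 behind Reykjavik.
After 23 hours and 48 minutes it is 4:18 AM (Aug 28) in Reykjavik.
Shift by the zone difference: 4:18 AM − 2:00 = 2:18 AM on Aug 28 in Bellhaven.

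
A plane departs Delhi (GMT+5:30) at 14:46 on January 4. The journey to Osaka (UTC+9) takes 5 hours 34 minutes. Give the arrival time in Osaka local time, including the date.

Convert departure to UTC: 14:46 − 5:30 = 09:16 UTC on Jan 4.
Add 5 hours and 34 minutes travel time → 14:50 UTC.
Osaka is UTC+9:00, so local arrival = 14:50 + 9:00 = 23:50 on Jan 4.

23:50 on Jan 4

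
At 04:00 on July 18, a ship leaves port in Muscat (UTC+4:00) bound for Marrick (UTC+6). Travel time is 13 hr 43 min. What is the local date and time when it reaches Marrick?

Convert departure to UTC: 04:00 − 4:00 = 00:00 UTC on Jul 18.
Add 13 hours and 43 minutes travel time → 13:43 UTC.
Marrick is UTC+6:00, so local arrival = 13:43 + 6:00 = 19:43 on Jul 18.

19:43 on July 18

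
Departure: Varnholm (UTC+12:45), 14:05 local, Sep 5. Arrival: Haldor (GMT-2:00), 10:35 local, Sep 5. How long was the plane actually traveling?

11 hours 15 minutes

Haldor is 14:45 behind Varnholm.
Clock-face elapsed time (ignoring zones) is −3 hours 30 minutes.
Actual elapsed = −3 hours 30 minutes + 14:45 = 11 hours 15 minutes.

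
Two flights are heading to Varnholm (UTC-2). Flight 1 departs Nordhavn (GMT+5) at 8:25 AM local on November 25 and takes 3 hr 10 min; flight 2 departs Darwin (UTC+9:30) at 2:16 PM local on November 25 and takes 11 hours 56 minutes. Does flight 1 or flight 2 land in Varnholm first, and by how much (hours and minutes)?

the first, by 10 hours 7 minutes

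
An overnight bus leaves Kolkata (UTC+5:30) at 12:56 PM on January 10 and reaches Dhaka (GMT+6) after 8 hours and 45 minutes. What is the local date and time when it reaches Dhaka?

10:11 PM on Jan 10

Convert departure to UTC: 12:56 PM − 5:30 = 7:26 AM UTC on Jan 10.
Add 8 hours 45 minutes travel time → 4:11 PM UTC.
Dhaka is UTC+6:00, so local arrival = 4:11 PM + 6:00 = 10:11 PM on Jan 10.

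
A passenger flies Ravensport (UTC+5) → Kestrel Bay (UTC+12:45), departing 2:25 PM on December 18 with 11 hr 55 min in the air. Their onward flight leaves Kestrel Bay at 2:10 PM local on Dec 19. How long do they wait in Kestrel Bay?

4 hours 5 minutes

Convert departure to UTC: 2:25 PM − 5:00 = 9:25 AM UTC on Dec 18.
Add 11 hours and 55 minutes flight time → 9:20 PM UTC.
Kestrel Bay is UTC+12:45, so local arrival = 9:20 PM + 12:45 = 10:05 AM on Dec 19.
Layover = 2:10 PM − 10:05 AM = 4 hours 5 minutes.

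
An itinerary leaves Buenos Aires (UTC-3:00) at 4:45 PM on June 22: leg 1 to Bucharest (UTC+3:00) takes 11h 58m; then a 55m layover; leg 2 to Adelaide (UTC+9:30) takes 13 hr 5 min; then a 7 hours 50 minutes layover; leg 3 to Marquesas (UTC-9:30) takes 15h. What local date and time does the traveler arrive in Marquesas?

11:03 AM on June 24

Convert departure to UTC: 4:45 PM + 3:00 = 7:45 PM UTC on Jun 22.
Add 11 hours 58 minutes leg 1 → 7:43 AM UTC (Jun 23).
Add 55 minutes layover in Bucharest → 8:38 AM UTC.
Add 13 hours and 5 minutes leg 2 → 9:43 PM UTC.
Add 7 hours 50 minutes layover in Adelaide → 5:33 AM UTC (Jun 24).
Add 15 hours leg 3 → 8:33 PM UTC.
Marquesas is UTC−9:30, so local arrival = 8:33 PM − 9:30 = 11:03 AM on Jun 24.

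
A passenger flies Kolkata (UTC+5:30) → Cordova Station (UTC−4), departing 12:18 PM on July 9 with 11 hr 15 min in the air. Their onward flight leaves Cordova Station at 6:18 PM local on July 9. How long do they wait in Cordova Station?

Convert departure to UTC: 12:18 PM − 5:30 = 6:48 AM UTC on Jul 9.
Add 11 hours 15 minutes flight time → 6:03 PM UTC.
Cordova Station is UTC−4:00, so local arrival = 6:03 PM − 4:00 = 2:03 PM on Jul 9.
Layover = 6:18 PM − 2:03 PM = 4 hours 15 minutes.

4 hours 15 minutes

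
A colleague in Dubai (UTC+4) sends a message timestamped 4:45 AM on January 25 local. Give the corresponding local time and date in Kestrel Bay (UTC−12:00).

In UTC: 4:45 AM − 4:00 = 12:45 AM on Jan 25.
Kestrel Bay is UTC−12:00: 12:45 AM − 12:00 = 12:45 PM on Jan 24.

12:45 PM on January 24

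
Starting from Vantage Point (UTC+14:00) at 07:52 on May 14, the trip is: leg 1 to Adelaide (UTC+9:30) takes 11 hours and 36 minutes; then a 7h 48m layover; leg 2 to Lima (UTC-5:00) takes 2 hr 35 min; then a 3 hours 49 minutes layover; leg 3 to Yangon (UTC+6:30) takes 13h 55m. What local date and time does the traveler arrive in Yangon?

16:05 on May 15

Convert departure to UTC: 07:52 − 14:00 = 17:52 UTC on May 13.
Add 11 hours and 36 minutes leg 1 → 05:28 UTC (May 14).
Add 7 hours 48 minutes layover in Adelaide → 13:16 UTC.
Add 2 hours and 35 minutes leg 2 → 15:51 UTC.
Add 3 hours and 49 minutes layover in Lima → 19:40 UTC.
Add 13 hours 55 minutes leg 3 → 09:35 UTC (May 15).
Yangon is UTC+6:30, so local arrival = 09:35 + 6:30 = 16:05 on May 15.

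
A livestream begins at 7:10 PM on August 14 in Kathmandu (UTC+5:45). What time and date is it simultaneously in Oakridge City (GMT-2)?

Oakridge City is 7:45 behind Kathmandu.
Shift by the zone difference: 7:10 PM − 7:45 = 11:25 AM on Aug 14 in Oakridge City.

11:25 AM on Aug 14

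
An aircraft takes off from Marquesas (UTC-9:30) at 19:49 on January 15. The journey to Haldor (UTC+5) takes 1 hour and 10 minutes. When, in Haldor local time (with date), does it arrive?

Convert departure to UTC: 19:49 + 9:30 = 05:19 UTC on Jan 16.
Add 1 hour 10 minutes travel time → 06:29 UTC.
Haldor is UTC+5:00, so local arrival = 06:29 + 5:00 = 11:29 on Jan 16.

11:29 on January 16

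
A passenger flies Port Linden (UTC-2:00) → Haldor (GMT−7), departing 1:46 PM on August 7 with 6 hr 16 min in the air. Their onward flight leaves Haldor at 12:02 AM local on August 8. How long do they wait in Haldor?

9 hours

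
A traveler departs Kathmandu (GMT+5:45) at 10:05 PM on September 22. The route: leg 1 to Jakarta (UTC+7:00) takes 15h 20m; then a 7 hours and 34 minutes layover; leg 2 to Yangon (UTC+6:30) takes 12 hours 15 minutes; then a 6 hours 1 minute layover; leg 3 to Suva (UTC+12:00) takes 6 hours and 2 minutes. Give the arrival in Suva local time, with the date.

3:32 AM on Sep 25

Convert departure to UTC: 10:05 PM − 5:45 = 4:20 PM UTC on Sep 22.
Add 15 hours 20 minutes leg 1 → 7:40 AM UTC (Sep 23).
Add 7 hours 34 minutes layover in Jakarta → 3:14 PM UTC.
Add 12 hours 15 minutes leg 2 → 3:29 AM UTC (Sep 24).
Add 6 hours 1 minute layover in Yangon → 9:30 AM UTC.
Add 6 hours 2 minutes leg 3 → 3:32 PM UTC.
Suva is UTC+12:00, so local arrival = 3:32 PM + 12:00 = 3:32 AM on Sep 25.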